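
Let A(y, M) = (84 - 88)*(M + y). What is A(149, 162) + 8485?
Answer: 7241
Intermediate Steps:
A(y, M) = -4*M - 4*y (A(y, M) = -4*(M + y) = -4*M - 4*y)
A(149, 162) + 8485 = (-4*162 - 4*149) + 8485 = (-648 - 596) + 8485 = -1244 + 8485 = 7241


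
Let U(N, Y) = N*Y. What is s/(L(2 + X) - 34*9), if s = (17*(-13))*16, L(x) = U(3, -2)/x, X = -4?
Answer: 3536/303 ≈ 11.670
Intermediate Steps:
L(x) = -6/x (L(x) = (3*(-2))/x = -6/x)
s = -3536 (s = -221*16 = -3536)
s/(L(2 + X) - 34*9) = -3536/(-6/(2 - 4) - 34*9) = -3536/(-6/(-2) - 306) = -3536/(-6*(-1/2) - 306) = -3536/(3 - 306) = -3536/(-303) = -3536*(-1/303) = 3536/303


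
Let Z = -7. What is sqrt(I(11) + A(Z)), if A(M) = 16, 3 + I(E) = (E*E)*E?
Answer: 8*sqrt(21) ≈ 36.661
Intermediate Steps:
I(E) = -3 + E**3 (I(E) = -3 + (E*E)*E = -3 + E**2*E = -3 + E**3)
sqrt(I(11) + A(Z)) = sqrt((-3 + 11**3) + 16) = sqrt((-3 + 1331) + 16) = sqrt(1328 + 16) = sqrt(1344) = 8*sqrt(21)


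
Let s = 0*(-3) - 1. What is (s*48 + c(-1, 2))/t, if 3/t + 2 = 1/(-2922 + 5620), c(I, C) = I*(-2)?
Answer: 124085/4047 ≈ 30.661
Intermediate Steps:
c(I, C) = -2*I
s = -1 (s = 0 - 1 = -1)
t = -8094/5395 (t = 3/(-2 + 1/(-2922 + 5620)) = 3/(-2 + 1/2698) = 3/(-5395/2698) = 3*(-2698/5395) = -8094/5395 ≈ -1.5003)
(s*48 + c(-1, 2))/t = (-1*48 - 2*(-1))/(-8094/5395) = (-48 + 2)*(-5395/8094) = -46*(-5395/8094) = 124085/4047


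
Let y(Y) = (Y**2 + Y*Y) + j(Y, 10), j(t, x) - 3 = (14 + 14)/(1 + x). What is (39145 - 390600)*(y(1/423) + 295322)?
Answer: -204289996984584095/1968219 ≈ -1.0379e+11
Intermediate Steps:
j(t, x) = 3 + 28/(1 + x) (j(t, x) = 3 + (14 + 14)/(1 + x) = 3 + 28/(1 + x))
y(Y) = 61/11 + 2*Y**2 (y(Y) = (Y**2 + Y*Y) + (31 + 3*10)/(1 + 10) = (Y**2 + Y**2) + (31 + 30)/11 = 2*Y**2 + (1/11)*61 = 2*Y**2 + 61/11 = 61/11 + 2*Y**2)
(39145 - 390600)*(y(1/423) + 295322) = (39145 - 390600)*((61/11 + 2*(1/423)**2) + 295322) = -351455*((61/11 + 2*(1/423)**2) + 295322) = -351455*((61/11 + 2*(1/178929)) + 295322) = -351455*((61/11 + 2/178929) + 295322) = -351455*(10914691/1968219 + 295322) = -351455*581269286209/1968219 = -204289996984584095/1968219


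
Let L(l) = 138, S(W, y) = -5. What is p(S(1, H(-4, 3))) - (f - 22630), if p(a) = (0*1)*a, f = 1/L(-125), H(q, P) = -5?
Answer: 3122939/138 ≈ 22630.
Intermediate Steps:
f = 1/138 ≈ 0.0072464
p(a) = 0 (p(a) = 0*a = 0)
p(S(1, H(-4, 3))) - (f - 22630) = 0 - (1/138 - 22630) = 0 - 1*(-3122939/138) = 0 + 3122939/138 = 3122939/138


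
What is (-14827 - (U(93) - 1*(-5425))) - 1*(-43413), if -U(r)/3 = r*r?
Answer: 49108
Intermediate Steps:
U(r) = -3*r**2 (U(r) = -3*r*r = -3*r**2)
(-14827 - (U(93) - 1*(-5425))) - 1*(-43413) = (-14827 - (-3*93**2 - 1*(-5425))) - 1*(-43413) = (-14827 - (-3*8649 + 5425)) + 43413 = (-14827 - (-25947 + 5425)) + 43413 = (-14827 - 1*(-20522)) + 43413 = (-14827 + 20522) + 43413 = 5695 + 43413 = 49108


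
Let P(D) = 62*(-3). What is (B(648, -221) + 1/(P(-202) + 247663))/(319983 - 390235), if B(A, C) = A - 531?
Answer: -14477405/8692877102 ≈ -0.0016654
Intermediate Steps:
P(D) = -186
B(A, C) = -531 + A
(B(648, -221) + 1/(P(-202) + 247663))/(319983 - 390235) = ((-531 + 648) + 1/(-186 + 247663))/(319983 - 390235) = (117 + 1/247477)/(-70252) = (117 + 1/247477)*(-1/70252) = (28954810/247477)*(-1/70252) = -14477405/8692877102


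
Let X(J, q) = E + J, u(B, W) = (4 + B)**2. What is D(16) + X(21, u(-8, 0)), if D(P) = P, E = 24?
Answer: 61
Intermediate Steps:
X(J, q) = 24 + J
D(16) + X(21, u(-8, 0)) = 16 + (24 + 21) = 16 + 45 = 61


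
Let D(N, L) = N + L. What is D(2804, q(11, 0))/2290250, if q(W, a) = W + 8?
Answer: 2823/2290250 ≈ 0.0012326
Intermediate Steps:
q(W, a) = 8 + W
D(N, L) = L + N
D(2804, q(11, 0))/2290250 = ((8 + 11) + 2804)/2290250 = (19 + 2804)*(1/2290250) = 2823*(1/2290250) = 2823/2290250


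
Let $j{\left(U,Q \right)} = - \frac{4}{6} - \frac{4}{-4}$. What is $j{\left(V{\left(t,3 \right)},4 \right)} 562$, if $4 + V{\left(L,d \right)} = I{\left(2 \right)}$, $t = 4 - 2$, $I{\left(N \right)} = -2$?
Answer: $\frac{562}{3} \approx 187.33$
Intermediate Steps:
$t = 2$ ($t = 4 - 2 = 2$)
$V{\left(L,d \right)} = -6$ ($V{\left(L,d \right)} = -4 - 2 = -6$)
$j{\left(U,Q \right)} = \frac{1}{3}$ ($j{\left(U,Q \right)} = \left(-4\right) \frac{1}{6} - -1 = - \frac{2}{3} + 1 = \frac{1}{3}$)
$j{\left(V{\left(t,3 \right)},4 \right)} 562 = \frac{1}{3} \cdot 562 = \frac{562}{3}$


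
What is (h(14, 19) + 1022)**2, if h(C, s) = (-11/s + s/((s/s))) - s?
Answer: 376631649/361 ≈ 1.0433e+6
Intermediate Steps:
h(C, s) = -11/s (h(C, s) = (-11/s + s/1) - s = (-11/s + s*1) - s = (-11/s + s) - s = (s - 11/s) - s = -11/s)
(h(14, 19) + 1022)**2 = (-11/19 + 1022)**2 = (19407/19)**2 = 376631649/361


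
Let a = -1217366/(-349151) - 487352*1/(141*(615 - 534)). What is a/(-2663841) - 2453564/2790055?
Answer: -26062486475367838467374/29637289698800321131605 ≈ -0.87938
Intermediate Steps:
a = -156255901066/3987653571 (a = -1217366*(-1/349151) - 487352/(141*81) = 1217366/349151 - 487352/11421 = -156255901066/3987653571 ≈ -39.185)
a/(-2663841) - 2453564/2790055 = -156255901066/3987653571/(-2663841) - 2453564/2790055 = -156255901066/3987653571*(-1/2663841) - 2453564*1/2790055 = 156255901066/10622475076226211 - 2453564/2790055 = -26062486475367838467374/29637289698800321131605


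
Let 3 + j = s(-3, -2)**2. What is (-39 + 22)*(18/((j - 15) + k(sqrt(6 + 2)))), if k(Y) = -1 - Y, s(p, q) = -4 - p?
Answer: 1377/79 - 153*sqrt(2)/79 ≈ 14.691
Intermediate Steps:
j = -2 (j = -3 + (-4 - 1*(-3))**2 = -3 + (-4 + 3)**2 = -3 + (-1)**2 = -3 + 1 = -2)
(-39 + 22)*(18/((j - 15) + k(sqrt(6 + 2)))) = (-39 + 22)*(18/((-2 - 15) + (-1 - sqrt(6 + 2)))) = -306/(-17 + (-1 - sqrt(8))) = -306/(-17 + (-1 - 2*sqrt(2))) = -306/(-18 - 2*sqrt(2))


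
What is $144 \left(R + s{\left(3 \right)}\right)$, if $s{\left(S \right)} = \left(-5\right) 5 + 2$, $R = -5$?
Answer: $-4032$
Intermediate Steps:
$s{\left(S \right)} = -23$ ($s{\left(S \right)} = -25 + 2 = -23$)
$144 \left(R + s{\left(3 \right)}\right) = 144 \left(-5 - 23\right) = 144 \left(-28\right) = -4032$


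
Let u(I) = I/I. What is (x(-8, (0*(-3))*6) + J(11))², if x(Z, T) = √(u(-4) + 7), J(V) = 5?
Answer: 33 + 20*√2 ≈ 61.284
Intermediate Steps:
u(I) = 1
x(Z, T) = 2*√2 (x(Z, T) = √(1 + 7) = √8 = 2*√2)
(x(-8, (0*(-3))*6) + J(11))² = (2*√2 + 5)² = (5 + 2*√2)²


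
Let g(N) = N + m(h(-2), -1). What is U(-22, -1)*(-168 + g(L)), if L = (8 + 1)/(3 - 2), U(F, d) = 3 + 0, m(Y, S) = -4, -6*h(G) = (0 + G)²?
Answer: -489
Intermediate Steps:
h(G) = -G²/6 (h(G) = -(0 + G)²/6 = -G²/6)
U(F, d) = 3
L = 9 (L = 9/1 = 9*1 = 9)
g(N) = -4 + N (g(N) = N - 4 = -4 + N)
U(-22, -1)*(-168 + g(L)) = 3*(-168 + (-4 + 9)) = 3*(-168 + 5) = 3*(-163) = -489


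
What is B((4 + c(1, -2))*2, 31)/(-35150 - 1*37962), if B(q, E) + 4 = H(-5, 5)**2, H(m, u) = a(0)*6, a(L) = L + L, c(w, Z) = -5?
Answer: 1/18278 ≈ 5.4711e-5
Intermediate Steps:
a(L) = 2*L
H(m, u) = 0 (H(m, u) = (2*0)*6 = 0*6 = 0)
B(q, E) = -4 (B(q, E) = -4 + 0**2 = -4 + 0 = -4)
B((4 + c(1, -2))*2, 31)/(-35150 - 1*37962) = -4/(-35150 - 1*37962) = -4/(-35150 - 37962) = -4/(-73112) = -4*(-1/73112) = 1/18278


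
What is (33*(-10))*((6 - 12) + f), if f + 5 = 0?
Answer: 3630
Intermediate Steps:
f = -5 (f = -5 + 0 = -5)
(33*(-10))*((6 - 12) + f) = (33*(-10))*((6 - 12) - 5) = -330*(-6 - 5) = -330*(-11) = 3630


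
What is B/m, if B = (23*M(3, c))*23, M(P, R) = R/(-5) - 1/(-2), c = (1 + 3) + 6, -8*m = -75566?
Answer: -3174/37783 ≈ -0.084006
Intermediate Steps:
m = 37783/4 (m = -1/8*(-75566) = 37783/4 ≈ 9445.8)
c = 10 (c = 4 + 6 = 10)
M(P, R) = 1/2 - R/5 (M(P, R) = R*(-1/5) - 1*(-1/2) = -R/5 + 1/2 = 1/2 - R/5)
B = -1587/2 (B = (23*(1/2 - 1/5*10))*23 = (23*(1/2 - 2))*23 = (23*(-3/2))*23 = -69/2*23 = -1587/2 ≈ -793.50)
B/m = -1587/(2*37783/4) = -1587/2*4/37783 = -3174/37783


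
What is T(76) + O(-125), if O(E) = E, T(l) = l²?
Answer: 5651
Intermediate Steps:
T(76) + O(-125) = 76² - 125 = 5776 - 125 = 5651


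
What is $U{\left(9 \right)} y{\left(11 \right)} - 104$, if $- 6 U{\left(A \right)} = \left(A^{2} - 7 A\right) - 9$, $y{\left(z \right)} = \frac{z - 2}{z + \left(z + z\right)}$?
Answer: $- \frac{2297}{22} \approx -104.41$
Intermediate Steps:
$y{\left(z \right)} = \frac{-2 + z}{3 z}$ ($y{\left(z \right)} = \frac{-2 + z}{z + 2 z} = \frac{-2 + z}{3 z}$)
$U{\left(A \right)} = \frac{3}{2} - \frac{A^{2}}{6} + \frac{7 A}{6}$ ($U{\left(A \right)} = - \frac{\left(A^{2} - 7 A\right) - 9}{6} = - \frac{-9 + A^{2} - 7 A}{6} = \frac{3}{2} - \frac{A^{2}}{6} + \frac{7 A}{6}$)
$U{\left(9 \right)} y{\left(11 \right)} - 104 = \left(\frac{3}{2} - \frac{9^{2}}{6} + \frac{7}{6} \cdot 9\right) \frac{-2 + 11}{3 \cdot 11} - 104 = \left(\frac{3}{2} - \frac{27}{2} + \frac{21}{2}\right) \frac{1}{3} \cdot \frac{1}{11} \cdot 9 - 104 = \left(\frac{3}{2} - \frac{27}{2} + \frac{21}{2}\right) \frac{3}{11} - 104 = \left(- \frac{3}{2}\right) \frac{3}{11} - 104 = - \frac{9}{22} - 104 = - \frac{2297}{22}$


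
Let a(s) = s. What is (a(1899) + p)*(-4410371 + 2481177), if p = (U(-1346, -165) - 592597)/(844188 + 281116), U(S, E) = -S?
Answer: -2060727454923865/562652 ≈ -3.6625e+9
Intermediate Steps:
p = -591251/1125304 (p = (-1*(-1346) - 592597)/(844188 + 281116) = (1346 - 592597)/1125304 = -591251*1/1125304 = -591251/1125304 ≈ -0.52541)
(a(1899) + p)*(-4410371 + 2481177) = (1899 - 591251/1125304)*(-4410371 + 2481177) = (2136361045/1125304)*(-1929194) = -2060727454923865/562652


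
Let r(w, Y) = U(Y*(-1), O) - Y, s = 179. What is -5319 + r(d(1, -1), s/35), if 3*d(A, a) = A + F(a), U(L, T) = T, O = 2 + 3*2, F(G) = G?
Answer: -186064/35 ≈ -5316.1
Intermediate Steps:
O = 8 (O = 2 + 6 = 8)
d(A, a) = A/3 + a/3 (d(A, a) = (A + a)/3 = A/3 + a/3)
r(w, Y) = 8 - Y
-5319 + r(d(1, -1), s/35) = -5319 + (8 - 179/35) = -5319 + 101/35 = -186064/35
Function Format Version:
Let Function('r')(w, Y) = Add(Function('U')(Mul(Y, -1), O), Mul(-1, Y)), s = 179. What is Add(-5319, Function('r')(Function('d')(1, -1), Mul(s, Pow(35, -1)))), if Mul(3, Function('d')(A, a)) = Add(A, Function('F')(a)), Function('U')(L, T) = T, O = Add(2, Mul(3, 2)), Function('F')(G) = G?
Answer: Rational(-186064, 35) ≈ -5316.1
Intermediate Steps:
O = 8 (O = Add(2, 6) = 8)
Function('d')(A, a) = Add(Mul(Rational(1, 3), A), Mul(Rational(1, 3), a)) (Function('d')(A, a) = Mul(Rational(1, 3), Add(A, a)) = Add(Mul(Rational(1, 3), A), Mul(Rational(1, 3), a)))
Function('r')(w, Y) = Add(8, Mul(-1, Y))
Add(-5319, Function('r')(Function('d')(1, -1), Mul(s, Pow(35, -1)))) = Add(-5319, Add(8, Mul(-1, Mul(179, Pow(35, -1))))) = Add(-5319, Add(8, Mul(-1, Mul(179, Rational(1, 35))))) = Add(-5319, Add(8, Mul(-1, Rational(179, 35)))) = Add(-5319, Add(8, Rational(-179, 35))) = Add(-5319, Rational(101, 35)) = Rational(-186064, 35)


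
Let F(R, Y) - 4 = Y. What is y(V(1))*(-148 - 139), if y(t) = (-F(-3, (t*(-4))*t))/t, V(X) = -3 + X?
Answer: 1722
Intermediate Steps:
F(R, Y) = 4 + Y
y(t) = (-4 + 4*t**2)/t (y(t) = (-(4 + (t*(-4))*t))/t = (-(4 + (-4*t)*t))/t = (-(4 - 4*t**2))/t = (-4 + 4*t**2)/t)
y(V(1))*(-148 - 139) = (-4/(-3 + 1) + 4*(-3 + 1))*(-148 - 139) = (-4/(-2) + 4*(-2))*(-287) = (-4*(-1/2) - 8)*(-287) = (2 - 8)*(-287) = -6*(-287) = 1722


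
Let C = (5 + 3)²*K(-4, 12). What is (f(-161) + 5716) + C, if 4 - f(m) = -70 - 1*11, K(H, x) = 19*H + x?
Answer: 1705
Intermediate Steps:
K(H, x) = x + 19*H
f(m) = 85 (f(m) = 4 - (-70 - 1*11) = 4 - (-70 - 11) = 4 - 1*(-81) = 4 + 81 = 85)
C = -4096 (C = (5 + 3)²*(12 + 19*(-4)) = 8²*(12 - 76) = 64*(-64) = -4096)
(f(-161) + 5716) + C = (85 + 5716) - 4096 = 5801 - 4096 = 1705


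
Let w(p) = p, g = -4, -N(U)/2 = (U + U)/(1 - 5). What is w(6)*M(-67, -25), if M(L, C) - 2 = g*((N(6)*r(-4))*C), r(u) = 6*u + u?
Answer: -100788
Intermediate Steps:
N(U) = U (N(U) = -2*(U + U)/(1 - 5) = -2*2*U/(-4) = -2*2*U*(-1)/4 = -(-1)*U = U)
r(u) = 7*u
M(L, C) = 2 + 672*C (M(L, C) = 2 - 4*6*(7*(-4))*C = 2 - 4*6*(-28)*C = 2 - (-672)*C = 2 + 672*C)
w(6)*M(-67, -25) = 6*(2 + 672*(-25)) = 6*(2 - 16800) = 6*(-16798) = -100788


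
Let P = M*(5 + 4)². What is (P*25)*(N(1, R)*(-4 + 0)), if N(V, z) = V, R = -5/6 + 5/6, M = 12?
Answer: -97200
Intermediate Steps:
R = 0 (R = -5*⅙ + 5*(⅙) = -⅚ + ⅚ = 0)
P = 972 (P = 12*(5 + 4)² = 12*9² = 12*81 = 972)
(P*25)*(N(1, R)*(-4 + 0)) = (972*25)*(1*(-4 + 0)) = 24300*(1*(-4)) = 24300*(-4) = -97200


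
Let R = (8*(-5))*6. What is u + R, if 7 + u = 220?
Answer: -27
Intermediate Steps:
u = 213 (u = -7 + 220 = 213)
R = -240 (R = -40*6 = -240)
u + R = 213 - 240 = -27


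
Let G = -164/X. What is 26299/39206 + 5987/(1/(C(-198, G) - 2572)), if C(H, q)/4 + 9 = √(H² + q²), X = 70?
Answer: -612166221477/39206 + 47896*√12007906/35 ≈ -1.0872e+7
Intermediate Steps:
G = -82/35 (G = -164/70 = -164*1/70 = -82/35 ≈ -2.3429)
C(H, q) = -36 + 4*√(H² + q²)
26299/39206 + 5987/(1/(C(-198, G) - 2572)) = 26299/39206 + 5987/(1/((-36 + 4*√((-198)² + (-82/35)²)) - 2572)) = 26299*(1/39206) + 5987/(1/((-36 + 4*√(39204 + 6724/1225)) - 2572)) = 26299/39206 + 5987/(1/((-36 + 4*√(48031624/1225)) - 2572)) = 26299/39206 + 5987/(1/((-36 + 4*(2*√12007906/35)) - 2572)) = 26299/39206 + 5987/(1/((-36 + 8*√12007906/35) - 2572)) = 26299/39206 + 5987/(1/(-2608 + 8*√12007906/35)) = 26299/39206 + 5987*(-2608 + 8*√12007906/35) = 26299/39206 + (-15614096 + 47896*√12007906/35) = -612166221477/39206 + 47896*√12007906/35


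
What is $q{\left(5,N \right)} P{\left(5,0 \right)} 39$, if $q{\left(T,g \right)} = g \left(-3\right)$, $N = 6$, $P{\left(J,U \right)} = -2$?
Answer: $1404$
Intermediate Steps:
$q{\left(T,g \right)} = - 3 g$
$q{\left(5,N \right)} P{\left(5,0 \right)} 39 = \left(-3\right) 6 \left(-2\right) 39 = \left(-18\right) \left(-2\right) 39 = 36 \cdot 39 = 1404$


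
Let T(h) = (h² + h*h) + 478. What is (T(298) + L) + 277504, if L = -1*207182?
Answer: 248408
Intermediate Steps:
L = -207182
T(h) = 478 + 2*h² (T(h) = (h² + h²) + 478 = 2*h² + 478 = 478 + 2*h²)
(T(298) + L) + 277504 = ((478 + 2*298²) - 207182) + 277504 = ((478 + 2*88804) - 207182) + 277504 = ((478 + 177608) - 207182) + 277504 = (178086 - 207182) + 277504 = -29096 + 277504 = 248408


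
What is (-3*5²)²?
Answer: 5625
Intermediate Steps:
(-3*5²)² = (-3*25)² = (-75)² = 5625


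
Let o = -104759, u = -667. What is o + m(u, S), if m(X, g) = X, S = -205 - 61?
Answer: -105426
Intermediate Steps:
S = -266
o + m(u, S) = -104759 - 667 = -105426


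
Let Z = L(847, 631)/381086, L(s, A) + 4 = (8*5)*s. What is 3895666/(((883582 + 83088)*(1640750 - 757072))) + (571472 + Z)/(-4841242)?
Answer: -23253243323893068826111/196998120806595871054390 ≈ -0.11804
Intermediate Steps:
L(s, A) = -4 + 40*s (L(s, A) = -4 + (8*5)*s = -4 + 40*s)
Z = 16938/190543 (Z = (-4 + 40*847)/381086 = (-4 + 33880)*(1/381086) = 33876*(1/381086) = 16938/190543 ≈ 0.088893)
3895666/(((883582 + 83088)*(1640750 - 757072))) + (571472 + Z)/(-4841242) = 3895666/(((883582 + 83088)*(1640750 - 757072))) + (571472 + 16938/190543)/(-4841242) = 3895666/((966670*883678)) + (108890006234/190543)*(-1/4841242) = 3895666/854225012260 - 54445003117/461232387203 = 3895666*(1/854225012260) - 54445003117/461232387203 = 1947833/427112506130 - 54445003117/461232387203 = -23253243323893068826111/196998120806595871054390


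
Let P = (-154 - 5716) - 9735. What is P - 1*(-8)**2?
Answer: -15669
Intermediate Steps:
P = -15605 (P = -5870 - 9735 = -15605)
P - 1*(-8)**2 = -15605 - 1*(-8)**2 = -15605 - 1*64 = -15605 - 64 = -15669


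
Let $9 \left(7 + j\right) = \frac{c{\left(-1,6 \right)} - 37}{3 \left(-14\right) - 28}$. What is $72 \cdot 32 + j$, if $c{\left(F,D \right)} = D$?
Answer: $\frac{1447141}{630} \approx 2297.1$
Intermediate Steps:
$j = - \frac{4379}{630}$ ($j = -7 + \frac{\left(6 - 37\right) \frac{1}{3 \left(-14\right) - 28}}{9} = -7 + \frac{\left(-31\right) \frac{1}{-42 - 28}}{9} = -7 + \frac{\left(-31\right) \frac{1}{-70}}{9} = -7 + \frac{\left(-31\right) \left(- \frac{1}{70}\right)}{9} = -7 + \frac{1}{9} \cdot \frac{31}{70} = -7 + \frac{31}{630} = - \frac{4379}{630} \approx -6.9508$)
$72 \cdot 32 + j = 72 \cdot 32 - \frac{4379}{630} = 2304 - \frac{4379}{630} = \frac{1447141}{630}$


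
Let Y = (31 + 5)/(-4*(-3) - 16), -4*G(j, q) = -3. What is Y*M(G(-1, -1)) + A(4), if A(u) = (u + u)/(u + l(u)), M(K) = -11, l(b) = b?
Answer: 100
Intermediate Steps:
G(j, q) = ¾ (G(j, q) = -¼*(-3) = ¾)
Y = -9 (Y = 36/(12 - 16) = 36/(-4) = 36*(-¼) = -9)
A(u) = 1 (A(u) = (u + u)/(u + u) = (2*u)/((2*u)) = (2*u)*(1/(2*u)) = 1)
Y*M(G(-1, -1)) + A(4) = -9*(-11) + 1 = 99 + 1 = 100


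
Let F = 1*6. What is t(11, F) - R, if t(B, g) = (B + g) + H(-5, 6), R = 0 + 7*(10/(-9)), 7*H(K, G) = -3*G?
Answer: 1399/63 ≈ 22.206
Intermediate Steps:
F = 6
H(K, G) = -3*G/7 (H(K, G) = (-3*G)/7 = -3*G/7)
R = -70/9 (R = 0 + 7*(10*(-1/9)) = 0 + 7*(-10/9) = 0 - 70/9 = -70/9 ≈ -7.7778)
t(B, g) = -18/7 + B + g (t(B, g) = (B + g) - 3/7*6 = (B + g) - 18/7 = -18/7 + B + g)
t(11, F) - R = (-18/7 + 11 + 6) - 1*(-70/9) = 101/7 + 70/9 = 1399/63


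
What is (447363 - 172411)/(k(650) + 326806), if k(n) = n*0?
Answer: 137476/163403 ≈ 0.84133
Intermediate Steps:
k(n) = 0
(447363 - 172411)/(k(650) + 326806) = (447363 - 172411)/(0 + 326806) = 274952/326806 = 274952*(1/326806) = 137476/163403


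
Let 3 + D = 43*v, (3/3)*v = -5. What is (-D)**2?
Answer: 47524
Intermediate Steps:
v = -5
D = -218 (D = -3 + 43*(-5) = -3 - 215 = -218)
(-D)**2 = (-1*(-218))**2 = 218**2 = 47524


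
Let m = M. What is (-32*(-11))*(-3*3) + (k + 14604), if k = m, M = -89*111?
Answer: 1557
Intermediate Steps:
M = -9879
m = -9879
k = -9879
(-32*(-11))*(-3*3) + (k + 14604) = (-32*(-11))*(-3*3) + (-9879 + 14604) = 352*(-9) + 4725 = -3168 + 4725 = 1557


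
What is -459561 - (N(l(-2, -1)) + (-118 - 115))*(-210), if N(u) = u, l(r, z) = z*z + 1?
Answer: -508071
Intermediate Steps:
l(r, z) = 1 + z² (l(r, z) = z² + 1 = 1 + z²)
-459561 - (N(l(-2, -1)) + (-118 - 115))*(-210) = -459561 - ((1 + (-1)²) + (-118 - 115))*(-210) = -459561 - ((1 + 1) - 233)*(-210) = -459561 - (2 - 233)*(-210) = -459561 - (-231)*(-210) = -459561 - 1*48510 = -459561 - 48510 = -508071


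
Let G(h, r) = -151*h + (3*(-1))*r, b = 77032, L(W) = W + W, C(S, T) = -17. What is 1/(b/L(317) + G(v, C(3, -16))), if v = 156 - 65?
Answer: -317/4301214 ≈ -7.3700e-5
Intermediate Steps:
L(W) = 2*W
v = 91
G(h, r) = -151*h - 3*r
1/(b/L(317) + G(v, C(3, -16))) = 1/(77032/((2*317)) + (-151*91 - 3*(-17))) = 1/(77032/634 + (-13741 + 51)) = 1/(77032*(1/634) - 13690) = 1/(38516/317 - 13690) = 1/(-4301214/317) = -317/4301214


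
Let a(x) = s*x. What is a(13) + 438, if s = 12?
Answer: 594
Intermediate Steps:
a(x) = 12*x
a(13) + 438 = 12*13 + 438 = 156 + 438 = 594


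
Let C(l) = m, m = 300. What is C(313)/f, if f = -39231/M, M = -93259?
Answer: 9325900/13077 ≈ 713.15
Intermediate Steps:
C(l) = 300
f = 39231/93259 (f = -39231/(-93259) = -39231*(-1/93259) = 39231/93259 ≈ 0.42067)
C(313)/f = 300/(39231/93259) = 300*(93259/39231) = 9325900/13077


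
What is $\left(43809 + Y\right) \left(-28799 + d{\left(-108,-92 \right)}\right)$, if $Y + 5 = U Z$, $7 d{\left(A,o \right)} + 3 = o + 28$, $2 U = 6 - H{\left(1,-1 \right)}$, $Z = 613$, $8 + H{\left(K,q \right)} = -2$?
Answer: $- \frac{9822455280}{7} \approx -1.4032 \cdot 10^{9}$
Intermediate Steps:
$H{\left(K,q \right)} = -10$ ($H{\left(K,q \right)} = -8 - 2 = -10$)
$U = 8$ ($U = \frac{6 - -10}{2} = \frac{6 + 10}{2} = \frac{1}{2} \cdot 16 = 8$)
$d{\left(A,o \right)} = \frac{25}{7} + \frac{o}{7}$ ($d{\left(A,o \right)} = - \frac{3}{7} + \frac{o + 28}{7} = - \frac{3}{7} + \frac{28 + o}{7} = - \frac{3}{7} + \left(4 + \frac{o}{7}\right) = \frac{25}{7} + \frac{o}{7}$)
$Y = 4899$ ($Y = -5 + 8 \cdot 613 = -5 + 4904 = 4899$)
$\left(43809 + Y\right) \left(-28799 + d{\left(-108,-92 \right)}\right) = \left(43809 + 4899\right) \left(-28799 + \left(\frac{25}{7} + \frac{1}{7} \left(-92\right)\right)\right) = 48708 \left(-28799 + \left(\frac{25}{7} - \frac{92}{7}\right)\right) = 48708 \left(-28799 - \frac{67}{7}\right) = 48708 \left(- \frac{201660}{7}\right) = - \frac{9822455280}{7}$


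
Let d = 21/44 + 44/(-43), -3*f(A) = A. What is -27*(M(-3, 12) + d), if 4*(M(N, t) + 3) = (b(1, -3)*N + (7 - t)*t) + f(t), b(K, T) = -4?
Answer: 845235/1892 ≈ 446.74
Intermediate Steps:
f(A) = -A/3
M(N, t) = -3 - N - t/12 + t*(7 - t)/4 (M(N, t) = -3 + ((-4*N + (7 - t)*t) - t/3)/4 = -3 + ((-4*N + t*(7 - t)) - t/3)/4 = -3 + (-4*N - t/3 + t*(7 - t))/4 = -3 + (-N - t/12 + t*(7 - t)/4) = -3 - N - t/12 + t*(7 - t)/4)
d = -1033/1892 (d = 21*(1/44) + 44*(-1/43) = 21/44 - 44/43 = -1033/1892 ≈ -0.54598)
-27*(M(-3, 12) + d) = -27*((-3 - 1*(-3) - ¼*12² + (5/3)*12) - 1033/1892) = -27*((-3 + 3 - ¼*144 + 20) - 1033/1892) = -27*((-3 + 3 - 36 + 20) - 1033/1892) = -27*(-16 - 1033/1892) = -27*(-31305/1892) = 845235/1892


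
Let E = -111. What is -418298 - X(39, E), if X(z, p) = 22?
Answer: -418320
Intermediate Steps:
-418298 - X(39, E) = -418298 - 1*22 = -418298 - 22 = -418320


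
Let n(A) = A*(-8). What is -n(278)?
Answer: 2224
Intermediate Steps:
n(A) = -8*A
-n(278) = -(-8)*278 = -1*(-2224) = 2224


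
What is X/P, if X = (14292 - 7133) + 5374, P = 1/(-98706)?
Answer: -1237082298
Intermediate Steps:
P = -1/98706 ≈ -1.0131e-5
X = 12533 (X = 7159 + 5374 = 12533)
X/P = 12533/(-1/98706) = 12533*(-98706) = -1237082298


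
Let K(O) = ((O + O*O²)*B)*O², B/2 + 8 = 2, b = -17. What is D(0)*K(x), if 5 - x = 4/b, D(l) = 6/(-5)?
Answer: 83344255056/1419857 ≈ 58699.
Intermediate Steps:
B = -12 (B = -16 + 2*2 = -16 + 4 = -12)
D(l) = -6/5 (D(l) = 6*(-⅕) = -6/5)
x = 89/17 (x = 5 - 4/(-17) = 5 - 4*(-1)/17 = 5 - 1*(-4/17) = 5 + 4/17 = 89/17 ≈ 5.2353)
K(O) = O²*(-12*O - 12*O³) (K(O) = ((O + O*O²)*(-12))*O² = ((O + O³)*(-12))*O² = (-12*O - 12*O³)*O² = O²*(-12*O - 12*O³))
D(0)*K(x) = -72*(89/17)³*(-1 - (89/17)²)/5 = -72*704969*(-1 - 1*7921/289)/(5*4913) = -72*704969*(-1 - 7921/289)/(5*4913) = -72*704969*(-8210)/(5*4913*289) = -6/5*(-69453545880/1419857) = 83344255056/1419857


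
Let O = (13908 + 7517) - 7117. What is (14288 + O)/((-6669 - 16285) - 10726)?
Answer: -7149/8420 ≈ -0.84905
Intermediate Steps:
O = 14308 (O = 21425 - 7117 = 14308)
(14288 + O)/((-6669 - 16285) - 10726) = (14288 + 14308)/((-6669 - 16285) - 10726) = 28596/(-22954 - 10726) = 28596/(-33680) = 28596*(-1/33680) = -7149/8420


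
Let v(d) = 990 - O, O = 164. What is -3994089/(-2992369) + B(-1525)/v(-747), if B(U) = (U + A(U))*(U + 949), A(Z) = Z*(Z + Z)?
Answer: -4007141919616443/1235848397 ≈ -3.2424e+6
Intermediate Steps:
A(Z) = 2*Z² (A(Z) = Z*(2*Z) = 2*Z²)
B(U) = (949 + U)*(U + 2*U²) (B(U) = (U + 2*U²)*(U + 949) = (U + 2*U²)*(949 + U) = (949 + U)*(U + 2*U²))
v(d) = 826 (v(d) = 990 - 1*164 = 990 - 164 = 826)
-3994089/(-2992369) + B(-1525)/v(-747) = -3994089/(-2992369) - 1525*(949 + 2*(-1525)² + 1899*(-1525))/826 = -3994089*(-1/2992369) - 1525*(949 + 2*2325625 - 2895975)*(1/826) = 3994089/2992369 - 1525*(949 + 4651250 - 2895975)*(1/826) = 3994089/2992369 - 1525*1756224*(1/826) = 3994089/2992369 - 2678241600*1/826 = 3994089/2992369 - 1339120800/413 = -4007141919616443/1235848397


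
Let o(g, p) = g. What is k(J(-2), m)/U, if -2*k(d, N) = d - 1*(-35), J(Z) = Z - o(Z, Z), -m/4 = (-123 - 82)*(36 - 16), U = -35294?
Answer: 5/10084 ≈ 0.00049584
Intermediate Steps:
m = 16400 (m = -4*(-123 - 82)*(36 - 16) = -(-820)*20 = -4*(-4100) = 16400)
J(Z) = 0 (J(Z) = Z - Z = 0)
k(d, N) = -35/2 - d/2 (k(d, N) = -(d - 1*(-35))/2 = -(d + 35)/2 = -(35 + d)/2 = -35/2 - d/2)
k(J(-2), m)/U = (-35/2 - ½*0)/(-35294) = (-35/2 + 0)*(-1/35294) = -35/2*(-1/35294) = 5/10084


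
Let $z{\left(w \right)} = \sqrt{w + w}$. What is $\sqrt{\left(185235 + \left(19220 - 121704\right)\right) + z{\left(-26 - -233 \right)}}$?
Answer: $\sqrt{82751 + 3 \sqrt{46}} \approx 287.7$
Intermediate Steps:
$z{\left(w \right)} = \sqrt{2} \sqrt{w}$ ($z{\left(w \right)} = \sqrt{2 w} = \sqrt{2} \sqrt{w}$)
$\sqrt{\left(185235 + \left(19220 - 121704\right)\right) + z{\left(-26 - -233 \right)}} = \sqrt{\left(185235 + \left(19220 - 121704\right)\right) + \sqrt{2} \sqrt{-26 - -233}} = \sqrt{\left(185235 + \left(19220 - 121704\right)\right) + \sqrt{2} \sqrt{-26 + 233}} = \sqrt{\left(185235 - 102484\right) + \sqrt{2} \sqrt{207}} = \sqrt{82751 + \sqrt{2} \cdot 3 \sqrt{23}} = \sqrt{82751 + 3 \sqrt{46}}$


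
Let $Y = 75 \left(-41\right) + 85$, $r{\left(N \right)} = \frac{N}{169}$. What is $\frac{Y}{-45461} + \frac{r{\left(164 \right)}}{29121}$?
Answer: $\frac{87115906}{1323869781} \approx 0.065804$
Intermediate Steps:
$r{\left(N \right)} = \frac{N}{169}$ ($r{\left(N \right)} = N \frac{1}{169} = \frac{N}{169}$)
$Y = -2990$ ($Y = -3075 + 85 = -2990$)
$\frac{Y}{-45461} + \frac{r{\left(164 \right)}}{29121} = - \frac{2990}{-45461} + \frac{\frac{1}{169} \cdot 164}{29121} = \left(-2990\right) \left(- \frac{1}{45461}\right) + \frac{164}{169} \cdot \frac{1}{29121} = \frac{230}{3497} + \frac{164}{4921449} = \frac{87115906}{1323869781}$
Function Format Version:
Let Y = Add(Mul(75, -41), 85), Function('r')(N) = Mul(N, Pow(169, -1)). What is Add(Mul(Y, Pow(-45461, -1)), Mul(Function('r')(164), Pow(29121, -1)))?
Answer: Rational(87115906, 1323869781) ≈ 0.065804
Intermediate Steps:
Function('r')(N) = Mul(Rational(1, 169), N) (Function('r')(N) = Mul(N, Rational(1, 169)) = Mul(Rational(1, 169), N))
Y = -2990 (Y = Add(-3075, 85) = -2990)
Add(Mul(Y, Pow(-45461, -1)), Mul(Function('r')(164), Pow(29121, -1))) = Add(Mul(-2990, Pow(-45461, -1)), Mul(Mul(Rational(1, 169), 164), Pow(29121, -1))) = Add(Mul(-2990, Rational(-1, 45461)), Mul(Rational(164, 169), Rational(1, 29121))) = Add(Rational(230, 3497), Rational(164, 4921449)) = Rational(87115906, 1323869781)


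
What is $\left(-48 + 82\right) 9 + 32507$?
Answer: $32813$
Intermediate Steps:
$\left(-48 + 82\right) 9 + 32507 = 34 \cdot 9 + 32507 = 306 + 32507 = 32813$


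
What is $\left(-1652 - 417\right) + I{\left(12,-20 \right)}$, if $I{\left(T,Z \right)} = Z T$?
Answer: $-2309$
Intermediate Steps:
$I{\left(T,Z \right)} = T Z$
$\left(-1652 - 417\right) + I{\left(12,-20 \right)} = \left(-1652 - 417\right) + 12 \left(-20\right) = -2069 - 240 = -2309$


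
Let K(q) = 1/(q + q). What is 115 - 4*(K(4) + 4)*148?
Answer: -2327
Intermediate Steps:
K(q) = 1/(2*q)
115 - 4*(K(4) + 4)*148 = 115 - 4*((½)/4 + 4)*148 = 115 - 4*((½)*(¼) + 4)*148 = 115 - 4*(⅛ + 4)*148 = 115 - 4*33/8*148 = 115 - 33/2*148 = 115 - 2442 = -2327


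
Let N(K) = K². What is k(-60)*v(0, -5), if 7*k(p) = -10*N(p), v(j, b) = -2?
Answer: 72000/7 ≈ 10286.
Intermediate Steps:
k(p) = -10*p²/7 (k(p) = (-10*p²)/7 = -10*p²/7)
k(-60)*v(0, -5) = -10/7*(-60)²*(-2) = -10/7*3600*(-2) = -36000/7*(-2) = 72000/7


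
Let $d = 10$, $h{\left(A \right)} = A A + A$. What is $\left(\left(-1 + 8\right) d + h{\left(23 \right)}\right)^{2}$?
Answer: $386884$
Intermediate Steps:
$h{\left(A \right)} = A + A^{2}$ ($h{\left(A \right)} = A^{2} + A = A + A^{2}$)
$\left(\left(-1 + 8\right) d + h{\left(23 \right)}\right)^{2} = \left(\left(-1 + 8\right) 10 + 23 \left(1 + 23\right)\right)^{2} = \left(7 \cdot 10 + 23 \cdot 24\right)^{2} = \left(70 + 552\right)^{2} = 622^{2} = 386884$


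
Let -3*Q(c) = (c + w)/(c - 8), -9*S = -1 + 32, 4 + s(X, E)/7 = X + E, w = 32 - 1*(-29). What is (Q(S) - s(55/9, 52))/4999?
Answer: -349573/4634073 ≈ -0.075435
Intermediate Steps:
w = 61 (w = 32 + 29 = 61)
s(X, E) = -28 + 7*E + 7*X (s(X, E) = -28 + 7*(X + E) = -28 + 7*(E + X) = -28 + (7*E + 7*X) = -28 + 7*E + 7*X)
S = -31/9 (S = -(-1 + 32)/9 = -1/9*31 = -31/9 ≈ -3.4444)
Q(c) = -(61 + c)/(3*(-8 + c)) (Q(c) = -(c + 61)/(3*(c - 8)) = -(61 + c)/(3*(-8 + c)))
(Q(S) - s(55/9, 52))/4999 = ((-61 - 1*(-31/9))/(3*(-8 - 31/9)) - (-28 + 7*52 + 7*(55/9)))/4999 = ((-61 + 31/9)/(3*(-103/9)) - (-28 + 364 + 7*(55*(1/9))))*(1/4999) = ((1/3)*(-9/103)*(-518/9) - (-28 + 364 + 7*(55/9)))*(1/4999) = (518/309 - (-28 + 364 + 385/9))*(1/4999) = (518/309 - 1*3409/9)*(1/4999) = (518/309 - 3409/9)*(1/4999) = -349573/927*1/4999 = -349573/4634073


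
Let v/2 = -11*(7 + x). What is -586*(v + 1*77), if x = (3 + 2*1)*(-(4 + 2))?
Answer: -341638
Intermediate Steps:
x = -30 (x = (3 + 2)*(-1*6) = 5*(-6) = -30)
v = 506 (v = 2*(-11*(7 - 30)) = 2*(-11*(-23)) = 2*253 = 506)
-586*(v + 1*77) = -586*(506 + 1*77) = -586*(506 + 77) = -586*583 = -341638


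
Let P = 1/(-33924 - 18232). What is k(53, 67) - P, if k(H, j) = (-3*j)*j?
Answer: -702384851/52156 ≈ -13467.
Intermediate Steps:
k(H, j) = -3*j²
P = -1/52156 (P = 1/(-52156) = -1/52156 ≈ -1.9173e-5)
k(53, 67) - P = -3*67² - 1*(-1/52156) = -3*4489 + 1/52156 = -13467 + 1/52156 = -702384851/52156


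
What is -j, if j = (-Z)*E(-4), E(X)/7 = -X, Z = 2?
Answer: 56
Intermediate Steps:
E(X) = -7*X (E(X) = 7*(-X) = -7*X)
j = -56 (j = (-1*2)*(-7*(-4)) = -2*28 = -56)
-j = -1*(-56) = 56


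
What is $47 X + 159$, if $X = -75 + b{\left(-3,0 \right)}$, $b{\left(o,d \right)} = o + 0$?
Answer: $-3507$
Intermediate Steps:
$b{\left(o,d \right)} = o$
$X = -78$ ($X = -75 - 3 = -78$)
$47 X + 159 = 47 \left(-78\right) + 159 = -3666 + 159 = -3507$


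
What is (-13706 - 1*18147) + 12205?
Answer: -19648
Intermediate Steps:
(-13706 - 1*18147) + 12205 = (-13706 - 18147) + 12205 = -31853 + 12205 = -19648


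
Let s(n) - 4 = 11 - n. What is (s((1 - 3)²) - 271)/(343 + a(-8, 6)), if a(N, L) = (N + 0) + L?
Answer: -260/341 ≈ -0.76246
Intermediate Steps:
a(N, L) = L + N (a(N, L) = N + L = L + N)
s(n) = 15 - n (s(n) = 4 + (11 - n) = 15 - n)
(s((1 - 3)²) - 271)/(343 + a(-8, 6)) = ((15 - (1 - 3)²) - 271)/(343 + (6 - 8)) = ((15 - 1*(-2)²) - 271)/(343 - 2) = ((15 - 1*4) - 271)/341 = ((15 - 4) - 271)*(1/341) = (11 - 271)*(1/341) = -260*1/341 = -260/341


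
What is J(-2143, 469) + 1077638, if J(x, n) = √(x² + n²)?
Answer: 1077638 + √4812410 ≈ 1.0798e+6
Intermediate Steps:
J(x, n) = √(n² + x²)
J(-2143, 469) + 1077638 = √(469² + (-2143)²) + 1077638 = √(219961 + 4592449) + 1077638 = √4812410 + 1077638 = 1077638 + √4812410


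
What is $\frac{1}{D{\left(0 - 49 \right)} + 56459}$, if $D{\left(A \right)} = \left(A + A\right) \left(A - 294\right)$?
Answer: $\frac{1}{90073} \approx 1.1102 \cdot 10^{-5}$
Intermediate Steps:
$D{\left(A \right)} = 2 A \left(-294 + A\right)$
$\frac{1}{D{\left(0 - 49 \right)} + 56459} = \frac{1}{2 \left(0 - 49\right) \left(-294 + \left(0 - 49\right)\right) + 56459} = \frac{1}{2 \left(-49\right) \left(-294 - 49\right) + 56459} = \frac{1}{2 \left(-49\right) \left(-343\right) + 56459} = \frac{1}{33614 + 56459} = \frac{1}{90073}$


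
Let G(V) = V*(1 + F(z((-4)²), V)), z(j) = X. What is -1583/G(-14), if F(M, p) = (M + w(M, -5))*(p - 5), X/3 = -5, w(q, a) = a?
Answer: 1583/5334 ≈ 0.29678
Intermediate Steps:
X = -15 (X = 3*(-5) = -15)
z(j) = -15
F(M, p) = (-5 + M)*(-5 + p) (F(M, p) = (M - 5)*(p - 5) = (-5 + M)*(-5 + p))
G(V) = V*(101 - 20*V) (G(V) = V*(1 + (25 - 5*(-15) - 5*V - 15*V)) = V*(1 + (25 + 75 - 5*V - 15*V)) = V*(1 + (100 - 20*V)) = V*(101 - 20*V))
-1583/G(-14) = -1583*(-1/(14*(101 - 20*(-14)))) = -1583*(-1/(14*(101 + 280))) = -1583/((-14*381)) = -1583/(-5334) = -1583*(-1/5334) = 1583/5334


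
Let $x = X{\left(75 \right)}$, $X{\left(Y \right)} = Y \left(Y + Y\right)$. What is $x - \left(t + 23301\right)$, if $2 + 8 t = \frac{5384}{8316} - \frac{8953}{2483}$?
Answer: $- \frac{497647636573}{41297256} \approx -12050.0$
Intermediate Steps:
$X{\left(Y \right)} = 2 Y^{2}$ ($X{\left(Y \right)} = Y 2 Y = 2 Y^{2}$)
$x = 11250$ ($x = 2 \cdot 75^{2} = 2 \cdot 5625 = 11250$)
$t = - \frac{25595483}{41297256}$ ($t = - \frac{1}{4} + \frac{\frac{5384}{8316} - \frac{8953}{2483}}{8} = - \frac{1}{4} + \frac{5384 \cdot \frac{1}{8316} - \frac{8953}{2483}}{8} = - \frac{1}{4} + \frac{\frac{1346}{2079} - \frac{8953}{2483}}{8} = - \frac{1}{4} + \frac{1}{8} \left(- \frac{15271169}{5162157}\right) = - \frac{1}{4} - \frac{15271169}{41297256} = - \frac{25595483}{41297256} \approx -0.61979$)
$x - \left(t + 23301\right) = 11250 - \left(- \frac{25595483}{41297256} + 23301\right) = 11250 - \frac{962241766573}{41297256} = - \frac{497647636573}{41297256}$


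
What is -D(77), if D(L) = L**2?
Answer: -5929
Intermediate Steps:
-D(77) = -1*77**2 = -1*5929 = -5929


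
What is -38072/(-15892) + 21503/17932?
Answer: 256108195/71243836 ≈ 3.5948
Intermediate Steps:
-38072/(-15892) + 21503/17932 = -38072*(-1/15892) + 21503*(1/17932) = 9518/3973 + 21503/17932 = 256108195/71243836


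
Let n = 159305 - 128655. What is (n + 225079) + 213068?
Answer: 468797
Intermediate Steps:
n = 30650
(n + 225079) + 213068 = (30650 + 225079) + 213068 = 255729 + 213068 = 468797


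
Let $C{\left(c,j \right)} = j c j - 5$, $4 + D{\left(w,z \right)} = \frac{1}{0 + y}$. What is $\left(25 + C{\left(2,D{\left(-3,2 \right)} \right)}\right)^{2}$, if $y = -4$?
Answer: $\frac{201601}{64} \approx 3150.0$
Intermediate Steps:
$D{\left(w,z \right)} = - \frac{17}{4}$ ($D{\left(w,z \right)} = -4 + \frac{1}{0 - 4} = -4 + \frac{1}{-4} = -4 - \frac{1}{4} = - \frac{17}{4}$)
$C{\left(c,j \right)} = -5 + c j^{2}$ ($C{\left(c,j \right)} = c j j - 5 = c j^{2} - 5 = -5 + c j^{2}$)
$\left(25 + C{\left(2,D{\left(-3,2 \right)} \right)}\right)^{2} = \left(25 - \left(5 - 2 \left(- \frac{17}{4}\right)^{2}\right)\right)^{2} = \left(25 + \left(-5 + 2 \cdot \frac{289}{16}\right)\right)^{2} = \left(25 + \left(-5 + \frac{289}{8}\right)\right)^{2} = \left(25 + \frac{249}{8}\right)^{2} = \left(\frac{449}{8}\right)^{2} = \frac{201601}{64}$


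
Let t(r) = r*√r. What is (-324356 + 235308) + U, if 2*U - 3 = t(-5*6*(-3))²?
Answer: 550907/2 ≈ 2.7545e+5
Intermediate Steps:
t(r) = r^(3/2)
U = 729003/2 (U = 3/2 + ((-5*6*(-3))^(3/2))²/2 = 3/2 + ((-30*(-3))^(3/2))²/2 = 3/2 + (90^(3/2))²/2 = 3/2 + (270*√10)²/2 = 3/2 + (½)*729000 = 3/2 + 364500 = 729003/2 ≈ 3.6450e+5)
(-324356 + 235308) + U = (-324356 + 235308) + 729003/2 = -89048 + 729003/2 = 550907/2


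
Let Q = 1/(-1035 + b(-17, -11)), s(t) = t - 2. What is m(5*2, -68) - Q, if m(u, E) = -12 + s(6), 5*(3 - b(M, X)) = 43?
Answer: -41619/5203 ≈ -7.9990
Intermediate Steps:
s(t) = -2 + t
b(M, X) = -28/5 (b(M, X) = 3 - ⅕*43 = 3 - 43/5 = -28/5)
m(u, E) = -8 (m(u, E) = -12 + (-2 + 6) = -12 + 4 = -8)
Q = -5/5203 (Q = 1/(-1035 - 28/5) = 1/(-5203/5) = -5/5203 ≈ -0.00096098)
m(5*2, -68) - Q = -8 - 1*(-5/5203) = -8 + 5/5203 = -41619/5203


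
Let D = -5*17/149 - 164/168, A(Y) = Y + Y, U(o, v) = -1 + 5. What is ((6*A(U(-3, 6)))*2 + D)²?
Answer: 349386205921/39162564 ≈ 8921.4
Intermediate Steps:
U(o, v) = 4
A(Y) = 2*Y
D = -9679/6258 (D = -85*1/149 - 164*1/168 = -85/149 - 41/42 = -9679/6258 ≈ -1.5467)
((6*A(U(-3, 6)))*2 + D)² = ((6*(2*4))*2 - 9679/6258)² = ((6*8)*2 - 9679/6258)² = (48*2 - 9679/6258)² = (96 - 9679/6258)² = (591089/6258)² = 349386205921/39162564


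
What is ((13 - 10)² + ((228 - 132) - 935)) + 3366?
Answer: 2536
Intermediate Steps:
((13 - 10)² + ((228 - 132) - 935)) + 3366 = (3² + (96 - 935)) + 3366 = (9 - 839) + 3366 = -830 + 3366 = 2536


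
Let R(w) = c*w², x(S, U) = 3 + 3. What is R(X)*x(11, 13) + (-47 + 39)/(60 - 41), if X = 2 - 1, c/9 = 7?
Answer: 7174/19 ≈ 377.58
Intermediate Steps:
c = 63 (c = 9*7 = 63)
x(S, U) = 6
X = 1
R(w) = 63*w²
R(X)*x(11, 13) + (-47 + 39)/(60 - 41) = (63*1²)*6 + (-47 + 39)/(60 - 41) = (63*1)*6 - 8/19 = 63*6 - 8*1/19 = 378 - 8/19 = 7174/19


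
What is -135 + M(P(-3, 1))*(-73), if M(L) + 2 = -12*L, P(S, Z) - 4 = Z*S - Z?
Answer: 11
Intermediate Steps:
P(S, Z) = 4 - Z + S*Z (P(S, Z) = 4 + (Z*S - Z) = 4 + (S*Z - Z) = 4 + (-Z + S*Z) = 4 - Z + S*Z)
M(L) = -2 - 12*L
-135 + M(P(-3, 1))*(-73) = -135 + (-2 - 12*(4 - 1*1 - 3*1))*(-73) = -135 + (-2 - 12*(4 - 1 - 3))*(-73) = -135 + (-2 - 12*0)*(-73) = -135 + (-2 + 0)*(-73) = -135 - 2*(-73) = -135 + 146 = 11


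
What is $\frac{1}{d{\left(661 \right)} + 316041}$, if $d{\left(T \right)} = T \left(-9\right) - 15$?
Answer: $\frac{1}{310077} \approx 3.225 \cdot 10^{-6}$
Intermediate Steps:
$d{\left(T \right)} = -15 - 9 T$ ($d{\left(T \right)} = - 9 T - 15 = -15 - 9 T$)
$\frac{1}{d{\left(661 \right)} + 316041} = \frac{1}{\left(-15 - 5949\right) + 316041} = \frac{1}{-5964 + 316041} = \frac{1}{310077}$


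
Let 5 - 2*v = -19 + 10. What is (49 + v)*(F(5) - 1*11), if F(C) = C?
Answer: -336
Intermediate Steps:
v = 7 (v = 5/2 - (-19 + 10)/2 = 5/2 - 1/2*(-9) = 5/2 + 9/2 = 7)
(49 + v)*(F(5) - 1*11) = (49 + 7)*(5 - 1*11) = 56*(5 - 11) = 56*(-6) = -336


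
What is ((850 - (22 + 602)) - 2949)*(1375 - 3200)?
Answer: 4969475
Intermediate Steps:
((850 - (22 + 602)) - 2949)*(1375 - 3200) = ((850 - 1*624) - 2949)*(-1825) = ((850 - 624) - 2949)*(-1825) = (226 - 2949)*(-1825) = -2723*(-1825) = 4969475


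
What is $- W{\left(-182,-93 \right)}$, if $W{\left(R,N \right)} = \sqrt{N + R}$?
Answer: $- 5 i \sqrt{11} \approx - 16.583 i$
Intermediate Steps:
$- W{\left(-182,-93 \right)} = - \sqrt{-93 - 182} = - \sqrt{-275} = - 5 i \sqrt{11}$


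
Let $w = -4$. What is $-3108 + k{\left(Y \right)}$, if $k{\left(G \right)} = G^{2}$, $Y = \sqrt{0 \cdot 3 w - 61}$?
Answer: $-3169$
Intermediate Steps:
$Y = i \sqrt{61}$ ($Y = \sqrt{0 \cdot 3 \left(-4\right) - 61} = \sqrt{0 \left(-4\right) - 61} = \sqrt{0 - 61} = \sqrt{-61} = i \sqrt{61} \approx 7.8102 i$)
$-3108 + k{\left(Y \right)} = -3108 + \left(i \sqrt{61}\right)^{2} = -3108 - 61 = -3169$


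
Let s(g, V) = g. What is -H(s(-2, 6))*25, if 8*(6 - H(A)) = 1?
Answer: -1175/8 ≈ -146.88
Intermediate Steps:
H(A) = 47/8 (H(A) = 6 - ⅛*1 = 6 - ⅛ = 47/8)
-H(s(-2, 6))*25 = -1*47/8*25 = -47/8*25 = -1175/8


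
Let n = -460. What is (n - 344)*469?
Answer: -377076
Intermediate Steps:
(n - 344)*469 = (-460 - 344)*469 = -804*469 = -377076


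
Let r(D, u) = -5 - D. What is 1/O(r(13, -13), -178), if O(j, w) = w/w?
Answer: 1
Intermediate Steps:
O(j, w) = 1
1/O(r(13, -13), -178) = 1/1 = 1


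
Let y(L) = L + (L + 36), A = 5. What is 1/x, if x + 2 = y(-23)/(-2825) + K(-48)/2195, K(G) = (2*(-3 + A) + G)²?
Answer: -248035/276424 ≈ -0.89730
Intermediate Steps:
K(G) = (4 + G)² (K(G) = (2*(-3 + 5) + G)² = (2*2 + G)² = (4 + G)²)
y(L) = 36 + 2*L (y(L) = L + (36 + L) = 36 + 2*L)
x = -276424/248035 (x = -2 + ((36 + 2*(-23))/(-2825) + (4 - 48)²/2195) = -2 + ((36 - 46)*(-1/2825) + (-44)²*(1/2195)) = -2 + (-10*(-1/2825) + 1936*(1/2195)) = -2 + (2/565 + 1936/2195) = -2 + 219646/248035 = -276424/248035 ≈ -1.1145)
1/x = 1/(-276424/248035) = -248035/276424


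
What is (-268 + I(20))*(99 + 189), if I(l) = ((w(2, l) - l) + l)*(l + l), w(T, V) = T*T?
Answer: -31104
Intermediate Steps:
w(T, V) = T**2
I(l) = 8*l (I(l) = ((2**2 - l) + l)*(l + l) = ((4 - l) + l)*(2*l) = 4*(2*l) = 8*l)
(-268 + I(20))*(99 + 189) = (-268 + 8*20)*(99 + 189) = (-268 + 160)*288 = -108*288 = -31104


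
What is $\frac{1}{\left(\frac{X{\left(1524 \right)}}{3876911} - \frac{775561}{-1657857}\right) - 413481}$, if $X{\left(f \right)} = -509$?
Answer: $- \frac{6427364039727}{2657589904573236829} \approx -2.4185 \cdot 10^{-6}$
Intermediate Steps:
$\frac{1}{\left(\frac{X{\left(1524 \right)}}{3876911} - \frac{775561}{-1657857}\right) - 413481} = \frac{1}{\left(- \frac{509}{3876911} - \frac{775561}{-1657857}\right) - 413481} = \frac{1}{\left(\left(-509\right) \frac{1}{3876911} - - \frac{775561}{1657857}\right) - 413481} = \frac{1}{\left(- \frac{509}{3876911} + \frac{775561}{1657857}\right) - 413481} = \frac{1}{\frac{3005937122858}{6427364039727} - 413481} = \frac{1}{- \frac{2657589904573236829}{6427364039727}} = - \frac{6427364039727}{2657589904573236829}$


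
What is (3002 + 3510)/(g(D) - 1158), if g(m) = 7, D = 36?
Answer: -6512/1151 ≈ -5.6577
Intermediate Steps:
(3002 + 3510)/(g(D) - 1158) = (3002 + 3510)/(7 - 1158) = 6512/(-1151) = 6512*(-1/1151) = -6512/1151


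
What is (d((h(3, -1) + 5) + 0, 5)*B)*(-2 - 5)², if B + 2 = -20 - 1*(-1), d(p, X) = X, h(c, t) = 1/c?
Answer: -5145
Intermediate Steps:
B = -21 (B = -2 + (-20 - 1*(-1)) = -2 + (-20 + 1) = -2 - 19 = -21)
(d((h(3, -1) + 5) + 0, 5)*B)*(-2 - 5)² = (5*(-21))*(-2 - 5)² = -105*(-7)² = -105*49 = -5145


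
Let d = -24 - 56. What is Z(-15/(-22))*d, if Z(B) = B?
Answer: -600/11 ≈ -54.545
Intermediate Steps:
d = -80
Z(-15/(-22))*d = -15/(-22)*(-80) = -15*(-1/22)*(-80) = (15/22)*(-80) = -600/11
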